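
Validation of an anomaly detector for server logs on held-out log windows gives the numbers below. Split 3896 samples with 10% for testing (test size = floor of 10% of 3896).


Test = ⌊3896·10/100⌋ = 389
Train = 3896 - 389 = 3507

Train: 3507, Test: 389


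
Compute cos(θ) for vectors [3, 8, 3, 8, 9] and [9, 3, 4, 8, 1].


A·B = 3·9 + 8·3 + 3·4 + 8·8 + 9·1 = 136
‖A‖ = √227 = 15.0665, ‖B‖ = √171 = 13.0767
cos = 136/(√227·√171) = 136/√38817 = 0.6903

0.6903


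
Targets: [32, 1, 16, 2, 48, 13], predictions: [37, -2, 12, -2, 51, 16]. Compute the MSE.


Squared errors: (32-37)²=25, (1+ 2)²=9, (16-12)²=16, (2+ 2)²=16, (48-51)²=9, (13-16)²=9
Sum = 84
MSE = 84/6 = 14

14


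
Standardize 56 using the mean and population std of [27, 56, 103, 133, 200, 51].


μ = 95, σ = 58.6146
z = (56 - 95)/58.6146 = -0.6654

-0.6654


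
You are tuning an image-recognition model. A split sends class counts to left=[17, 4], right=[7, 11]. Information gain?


Parent = [24, 15], H_parent = 0.9612
H_left = 0.7025 (n=21), H_right = 0.9641 (n=18)
H_children = (21/39)·0.7025 + (18/39)·0.9641 = 0.8232
IG = 0.9612 - 0.8232 = 0.138

0.138


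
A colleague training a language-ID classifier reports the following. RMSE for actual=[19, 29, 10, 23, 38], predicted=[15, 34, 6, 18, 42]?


MSE = 98/5 = 19.6
RMSE = √(98/5) = 4.4272

4.4272


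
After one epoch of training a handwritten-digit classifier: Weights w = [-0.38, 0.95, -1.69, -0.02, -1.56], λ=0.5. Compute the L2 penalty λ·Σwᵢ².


‖w‖₂² = (-0.38)² + (0.95)² + (-1.69)² + (-0.02)² + (-1.56)²
     = 0.1444 + 0.9025 + 2.8561 + 0.0004 + 2.4336
     = 6.337
λ·‖w‖₂² = 0.5·6.337 = 3.1685

3.1685


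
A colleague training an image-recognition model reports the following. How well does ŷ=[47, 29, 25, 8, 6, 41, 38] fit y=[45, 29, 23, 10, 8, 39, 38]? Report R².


ȳ = 27.4286
SS_res = Σ(y-ŷ)² = 20
SS_tot = Σ(y-ȳ)² = 1257.71
R² = 1 - SS_res/SS_tot = 1 - 0.0159 = 0.9841

0.9841


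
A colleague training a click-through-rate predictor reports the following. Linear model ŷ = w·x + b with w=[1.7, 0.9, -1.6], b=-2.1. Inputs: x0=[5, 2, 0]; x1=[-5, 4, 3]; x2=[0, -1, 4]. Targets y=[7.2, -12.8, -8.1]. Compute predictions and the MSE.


ŷ0 = (1.7)·(5) + (0.9)·(2) + (-1.6)·(0) - 2.1 = 8.2
ŷ1 = (1.7)·(-5) + (0.9)·(4) + (-1.6)·(3) - 2.1 = -11.8
ŷ2 = (1.7)·(0) + (0.9)·(-1) + (-1.6)·(4) - 2.1 = -9.4
errors² = [1.0, 1.0, 1.69]
MSE = 3.6900/3 = 1.23

1.23


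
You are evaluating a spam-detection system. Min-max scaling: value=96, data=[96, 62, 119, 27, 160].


min=27, max=160
(96-27)/(160-27) = 69/133 = 0.5188

0.5188


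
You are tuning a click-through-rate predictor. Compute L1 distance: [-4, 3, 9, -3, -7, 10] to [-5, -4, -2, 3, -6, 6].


d = |-4+ 5| + |3+ 4| + |9+ 2| + |-3-3| + |-7+ 6| + |10-6|
  = 1 + 7 + 11 + 6 + 1 + 4
  = 30

30


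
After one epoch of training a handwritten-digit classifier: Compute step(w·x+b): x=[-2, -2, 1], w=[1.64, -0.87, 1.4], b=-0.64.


z = (-2)·(1.64) + (-2)·(-0.87) + (1)·(1.4) - 0.64
  = -0.78
step(z) = 0 (z<0)

0


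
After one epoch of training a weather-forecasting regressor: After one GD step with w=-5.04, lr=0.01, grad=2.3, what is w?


w_new = w - α·∇
= -5.04 - 0.01·2.3
= -5.04 - 0.023
= -5.063

-5.063


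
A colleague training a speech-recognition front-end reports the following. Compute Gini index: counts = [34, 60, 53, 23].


Probabilities: [34/170, 60/170, 53/170, 23/170] ≈ [0.2, 0.3529, 0.3118, 0.1353]
Σpᵢ² = (1156 + 3600 + 2809 + 529)/170² = 8094/28900
Gini = 1 - Σpᵢ² = 1 - 8094/28900 = 0.7199

0.7199


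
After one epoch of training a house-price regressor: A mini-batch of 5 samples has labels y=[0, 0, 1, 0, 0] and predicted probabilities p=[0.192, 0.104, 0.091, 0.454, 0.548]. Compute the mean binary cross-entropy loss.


L[0] = -ln(1-0.192) = -ln(0.808) = 0.2132
L[1] = -ln(1-0.104) = -ln(0.896) = 0.1098
L[2] = -ln(0.091) = 2.3969
L[3] = -ln(1-0.454) = -ln(0.546) = 0.6051
L[4] = -ln(1-0.548) = -ln(0.452) = 0.7941
mean = (0.2132 + 0.1098 + 2.3969 + 0.6051 + 0.7941)/5 = 0.8238

0.8238


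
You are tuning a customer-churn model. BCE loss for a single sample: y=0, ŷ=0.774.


BCE = -[y·ln(p) + (1-y)·ln(1-p)]
= -0 - 1·ln(1-0.774)
= -ln(0.226) = 1.4872

1.4872


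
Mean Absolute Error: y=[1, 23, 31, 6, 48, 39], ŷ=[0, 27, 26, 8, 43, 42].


Absolute errors: |1-0|=1, |23-27|=4, |31-26|=5, |6-8|=2, |48-43|=5, |39-42|=3
Sum = 20
MAE = 20/6 = 10/3

10/3


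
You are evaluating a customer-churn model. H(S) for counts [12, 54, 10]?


Probabilities: [12/76, 54/76, 10/76] ≈ [0.1579, 0.7105, 0.1316]
H = -((12/76)·log₂(12/76) + (54/76)·log₂(54/76) + (10/76)·log₂(10/76))
  = 1.1558 bits

1.1558 bits


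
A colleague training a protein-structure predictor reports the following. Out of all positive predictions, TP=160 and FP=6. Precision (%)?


Precision = TP/(TP+FP)
= 160/(160+6)
= 160/166 = 96.39%

96.39%


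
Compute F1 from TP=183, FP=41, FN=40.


Precision = 183/224 = 0.817
Recall = 183/223 = 0.8206
F1 = 2·P·R/(P+R) = 2·TP/(2·TP+FP+FN) = 366/(366+41+40) = 366/447 = 0.8188

0.8188


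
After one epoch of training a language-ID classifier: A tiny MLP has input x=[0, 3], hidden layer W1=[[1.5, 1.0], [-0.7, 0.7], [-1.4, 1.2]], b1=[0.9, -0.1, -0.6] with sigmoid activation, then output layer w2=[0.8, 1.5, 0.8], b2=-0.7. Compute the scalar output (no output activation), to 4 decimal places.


z1[0] = (1.5)·(0) + (1.0)·(3) + 0.9 = 3.9
z1[1] = (-0.7)·(0) + (0.7)·(3) - 0.1 = 2.0
z1[2] = (-1.4)·(0) + (1.2)·(3) - 0.6 = 3.0
h = sigmoid(z1) = [0.9802, 0.8808, 0.9526]
output = (0.8)·(0.9802) + (1.5)·(0.8808) + (0.8)·(0.9526) - 0.7 = 2.1674

2.1674


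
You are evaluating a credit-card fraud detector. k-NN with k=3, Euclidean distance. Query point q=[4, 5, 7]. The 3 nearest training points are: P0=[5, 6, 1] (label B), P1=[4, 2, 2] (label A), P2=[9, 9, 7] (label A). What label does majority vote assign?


d(q,P0) = 6.1644  (label B)
d(q,P1) = 5.831  (label A)
d(q,P2) = 6.4031  (label A)
Votes: A=2, B=1
Majority → A

A


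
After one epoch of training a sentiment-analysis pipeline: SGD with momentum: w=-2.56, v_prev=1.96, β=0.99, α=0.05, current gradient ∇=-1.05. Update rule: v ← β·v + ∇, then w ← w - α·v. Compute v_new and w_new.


v_new = 0.99·1.96 - 1.05 = 1.9404 - 1.05 = 0.8904
w_new = -2.56 - 0.05·0.8904 = -2.56 - 0.04452 = -2.60452

v_new=0.8904, w_new=-2.60452


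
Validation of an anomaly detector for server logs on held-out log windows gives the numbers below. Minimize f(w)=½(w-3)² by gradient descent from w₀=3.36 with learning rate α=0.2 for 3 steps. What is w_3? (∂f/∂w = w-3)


step 1: grad = 3.36-3 = 0.36; w = 3.36 - 0.2·(0.36) = 3.288
step 2: grad = 3.288-3 = 0.288; w = 3.288 - 0.2·(0.288) = 3.2304
step 3: grad = 3.2304-3 = 0.2304; w = 3.2304 - 0.2·(0.2304) = 3.18432

3.18432


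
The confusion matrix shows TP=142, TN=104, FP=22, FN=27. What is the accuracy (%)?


Accuracy = (TP+TN)/(TP+TN+FP+FN)
= (142+104)/(295)
= 246/295 = 83.39%

83.39%


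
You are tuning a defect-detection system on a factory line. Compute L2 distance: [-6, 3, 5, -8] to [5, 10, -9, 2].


d = √((-6-5)² + (3-10)² + (5+ 9)² + (-8-2)²)
  = √(121 + 49 + 196 + 100)
  = √466 = 21.587

21.587


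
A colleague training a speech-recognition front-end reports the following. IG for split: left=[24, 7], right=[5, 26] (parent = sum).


Parent = [29, 33], H_parent = 0.997
H_left = 0.7706 (n=31), H_right = 0.6374 (n=31)
H_children = (31/62)·0.7706 + (31/62)·0.6374 = 0.704
IG = 0.997 - 0.704 = 0.293

0.293


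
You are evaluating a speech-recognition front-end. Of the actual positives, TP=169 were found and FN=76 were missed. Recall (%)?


Recall = TP/(TP+FN)
= 169/(169+76)
= 169/245 = 68.98%

68.98%


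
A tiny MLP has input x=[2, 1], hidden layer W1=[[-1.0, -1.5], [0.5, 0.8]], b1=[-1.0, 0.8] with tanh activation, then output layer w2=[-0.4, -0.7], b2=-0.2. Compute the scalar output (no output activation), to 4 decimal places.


z1[0] = (-1.0)·(2) + (-1.5)·(1) - 1.0 = -4.5
z1[1] = (0.5)·(2) + (0.8)·(1) + 0.8 = 2.6
h = tanh(z1) = [-0.9998, 0.989]
output = (-0.4)·(-0.9998) + (-0.7)·(0.989) - 0.2 = -0.4924

-0.4924


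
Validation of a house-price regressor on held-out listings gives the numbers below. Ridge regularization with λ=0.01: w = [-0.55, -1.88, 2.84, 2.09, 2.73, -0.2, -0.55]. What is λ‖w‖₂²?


‖w‖₂² = (-0.55)² + (-1.88)² + (2.84)² + (2.09)² + (2.73)² + (-0.2)² + (-0.55)²
     = 0.3025 + 3.5344 + 8.0656 + 4.3681 + 7.4529 + 0.04 + 0.3025
     = 24.066
λ·‖w‖₂² = 0.01·24.066 = 0.24066

0.24066


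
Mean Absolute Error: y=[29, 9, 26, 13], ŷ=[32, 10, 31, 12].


Absolute errors: |29-32|=3, |9-10|=1, |26-31|=5, |13-12|=1
Sum = 10
MAE = 10/4 = 5/2

5/2


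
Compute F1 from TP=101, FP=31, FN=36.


Precision = 101/132 = 0.7652
Recall = 101/137 = 0.7372
F1 = 2·P·R/(P+R) = 2·TP/(2·TP+FP+FN) = 202/(202+31+36) = 202/269 = 0.7509

0.7509


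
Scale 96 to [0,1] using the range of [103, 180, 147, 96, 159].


min=96, max=180
(96-96)/(180-96) = 0/84 = 0.0

0.0


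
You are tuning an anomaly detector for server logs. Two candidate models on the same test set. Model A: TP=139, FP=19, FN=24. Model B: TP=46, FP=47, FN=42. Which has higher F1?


Model A: P=139/158=0.8797, R=139/163=0.8528, F1=2PR/(P+R)=2TP/(2TP+FP+FN)=278/321=0.866
Model B: P=46/93=0.4946, R=46/88=0.5227, F1=2PR/(P+R)=2TP/(2TP+FP+FN)=92/181=0.5083
0.866 > 0.5083 → Model A

Model A


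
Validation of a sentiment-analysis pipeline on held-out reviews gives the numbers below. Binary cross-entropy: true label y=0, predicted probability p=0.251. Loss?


BCE = -[y·ln(p) + (1-y)·ln(1-p)]
= -0 - 1·ln(1-0.251)
= -ln(0.749) = 0.289

0.289


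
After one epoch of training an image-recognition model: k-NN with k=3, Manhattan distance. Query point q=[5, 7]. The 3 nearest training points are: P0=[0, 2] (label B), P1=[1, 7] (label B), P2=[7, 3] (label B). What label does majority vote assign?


d(q,P0) = 10  (label B)
d(q,P1) = 4  (label B)
d(q,P2) = 6  (label B)
Votes: A=0, B=3
Majority → B

B


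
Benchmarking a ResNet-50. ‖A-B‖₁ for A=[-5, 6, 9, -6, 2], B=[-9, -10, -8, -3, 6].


d = |-5+ 9| + |6+ 10| + |9+ 8| + |-6+ 3| + |2-6|
  = 4 + 16 + 17 + 3 + 4
  = 44

44


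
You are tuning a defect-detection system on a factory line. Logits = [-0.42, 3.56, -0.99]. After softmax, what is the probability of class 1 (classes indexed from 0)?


Exponentials: e^-0.42=0.657, e^3.56=35.1632, e^-0.99=0.3716
Sum = 36.1918
Softmax = [0.0182, 0.9716, 0.0103]
p[1] = 35.1632/36.1918 = 0.9716

0.9716


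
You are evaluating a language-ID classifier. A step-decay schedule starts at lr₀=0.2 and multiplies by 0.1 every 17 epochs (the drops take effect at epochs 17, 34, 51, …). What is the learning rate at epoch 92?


n_drops = ⌊92/17⌋ = 5
lr = 0.2·0.1^5 = 0.2·0.00001 = 0.000002

0.000002


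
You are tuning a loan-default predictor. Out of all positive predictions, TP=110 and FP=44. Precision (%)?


Precision = TP/(TP+FP)
= 110/(110+44)
= 110/154 = 71.43%

71.43%


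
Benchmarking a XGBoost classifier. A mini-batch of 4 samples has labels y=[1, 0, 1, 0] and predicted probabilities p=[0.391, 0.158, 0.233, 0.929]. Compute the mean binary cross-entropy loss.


L[0] = -ln(0.391) = 0.939
L[1] = -ln(1-0.158) = -ln(0.842) = 0.172
L[2] = -ln(0.233) = 1.4567
L[3] = -ln(1-0.929) = -ln(0.071) = 2.6451
mean = (0.939 + 0.172 + 1.4567 + 2.6451)/4 = 1.3032

1.3032


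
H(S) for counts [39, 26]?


Probabilities: [39/65, 26/65] ≈ [0.6, 0.4]
H = -((39/65)·log₂(39/65) + (26/65)·log₂(26/65))
  = 0.971 bits

0.971 bits


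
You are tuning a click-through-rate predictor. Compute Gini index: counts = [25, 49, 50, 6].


Probabilities: [25/130, 49/130, 50/130, 6/130] ≈ [0.1923, 0.3769, 0.3846, 0.0462]
Σpᵢ² = (625 + 2401 + 2500 + 36)/130² = 5562/16900
Gini = 1 - Σpᵢ² = 1 - 5562/16900 = 0.6709

0.6709


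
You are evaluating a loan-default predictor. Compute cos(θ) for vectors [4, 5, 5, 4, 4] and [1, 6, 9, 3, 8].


A·B = 4·1 + 5·6 + 5·9 + 4·3 + 4·8 = 123
‖A‖ = √98 = 9.8995, ‖B‖ = √191 = 13.8203
cos = 123/(√98·√191) = 123/√18718 = 0.899

0.899


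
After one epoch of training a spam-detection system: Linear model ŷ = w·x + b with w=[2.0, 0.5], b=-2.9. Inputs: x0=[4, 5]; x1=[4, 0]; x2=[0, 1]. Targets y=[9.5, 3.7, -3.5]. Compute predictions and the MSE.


ŷ0 = (2.0)·(4) + (0.5)·(5) - 2.9 = 7.6
ŷ1 = (2.0)·(4) + (0.5)·(0) - 2.9 = 5.1
ŷ2 = (2.0)·(0) + (0.5)·(1) - 2.9 = -2.4
errors² = [3.61, 1.96, 1.21]
MSE = 6.7800/3 = 2.26

2.26


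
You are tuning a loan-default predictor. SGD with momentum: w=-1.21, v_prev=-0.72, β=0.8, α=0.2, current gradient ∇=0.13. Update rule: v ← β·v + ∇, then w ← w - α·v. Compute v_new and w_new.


v_new = 0.8·-0.72 + 0.13 = -0.576 + 0.13 = -0.446
w_new = -1.21 - 0.2·-0.446 = -1.21 + 0.0892 = -1.1208

v_new=-0.446, w_new=-1.1208


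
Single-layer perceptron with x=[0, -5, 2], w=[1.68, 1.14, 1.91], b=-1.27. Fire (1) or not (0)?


z = (0)·(1.68) + (-5)·(1.14) + (2)·(1.91) - 1.27
  = -3.15
step(z) = 0 (z<0)

0


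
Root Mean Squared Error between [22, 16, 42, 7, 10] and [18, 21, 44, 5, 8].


MSE = 53/5 = 10.6
RMSE = √(53/5) = 3.2558

3.2558


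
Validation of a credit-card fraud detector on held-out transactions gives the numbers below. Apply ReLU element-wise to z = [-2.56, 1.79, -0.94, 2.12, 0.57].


ReLU(-2.56) = max(0, -2.56) = 0.0
ReLU(1.79) = max(0, 1.79) = 1.79
ReLU(-0.94) = max(0, -0.94) = 0.0
ReLU(2.12) = max(0, 2.12) = 2.12
ReLU(0.57) = max(0, 0.57) = 0.57
result = [0.0, 1.79, 0.0, 2.12, 0.57]

[0.0, 1.79, 0.0, 2.12, 0.57]


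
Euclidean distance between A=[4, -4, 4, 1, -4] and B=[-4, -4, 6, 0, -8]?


d = √((4+ 4)² + (-4+ 4)² + (4-6)² + (1-0)² + (-4+ 8)²)
  = √(64 + 0 + 4 + 1 + 16)
  = √85 = 9.2195

9.2195


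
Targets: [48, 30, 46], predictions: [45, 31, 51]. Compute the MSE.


Squared errors: (48-45)²=9, (30-31)²=1, (46-51)²=25
Sum = 35
MSE = 35/3 = 35/3

35/3


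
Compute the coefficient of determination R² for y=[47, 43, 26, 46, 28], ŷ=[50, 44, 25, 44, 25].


ȳ = 38
SS_res = Σ(y-ŷ)² = 24
SS_tot = Σ(y-ȳ)² = 414
R² = 1 - SS_res/SS_tot = 1 - 0.058 = 0.942

0.942


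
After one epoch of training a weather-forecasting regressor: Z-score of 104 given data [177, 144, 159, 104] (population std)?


μ = 146, σ = 26.9165
z = (104 - 146)/26.9165 = -1.5604

-1.5604


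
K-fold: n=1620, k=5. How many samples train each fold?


Fold size = 1620/5 = 324
Training per fold = 1620 - 324 = 1296

1296


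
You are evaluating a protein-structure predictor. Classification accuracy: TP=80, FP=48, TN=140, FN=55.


Accuracy = (TP+TN)/(TP+TN+FP+FN)
= (80+140)/(323)
= 220/323 = 68.11%

68.11%


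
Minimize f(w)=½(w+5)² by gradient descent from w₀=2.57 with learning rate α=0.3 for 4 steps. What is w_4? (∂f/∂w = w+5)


step 1: grad = 2.57+5 = 7.57; w = 2.57 - 0.3·(7.57) = 0.299
step 2: grad = 0.299+5 = 5.299; w = 0.299 - 0.3·(5.299) = -1.2907
step 3: grad = -1.2907+5 = 3.7093; w = -1.2907 - 0.3·(3.7093) = -2.40349
step 4: grad = -2.40349+5 = 2.59651; w = -2.40349 - 0.3·(2.59651) = -3.182443

-3.182443


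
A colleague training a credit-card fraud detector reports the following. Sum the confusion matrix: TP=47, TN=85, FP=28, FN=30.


Total = TP + TN + FP + FN
= 47 + 85 + 28 + 30
= 190
(Predicted positive: 75, predicted negative: 115)

190


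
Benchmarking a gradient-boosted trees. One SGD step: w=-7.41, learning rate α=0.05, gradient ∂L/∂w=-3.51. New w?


w_new = w - α·∇
= -7.41 - 0.05·-3.51
= -7.41 + 0.1755
= -7.2345

-7.2345


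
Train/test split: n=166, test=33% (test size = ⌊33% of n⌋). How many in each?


Test = ⌊166·33/100⌋ = 54
Train = 166 - 54 = 112

Train: 112, Test: 54


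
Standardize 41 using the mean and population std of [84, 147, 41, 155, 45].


μ = 94.4, σ = 48.6605
z = (41 - 94.4)/48.6605 = -1.0974

-1.0974


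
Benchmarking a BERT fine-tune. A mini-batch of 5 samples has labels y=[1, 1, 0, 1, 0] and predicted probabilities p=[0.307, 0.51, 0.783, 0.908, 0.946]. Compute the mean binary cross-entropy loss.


L[0] = -ln(0.307) = 1.1809
L[1] = -ln(0.51) = 0.6733
L[2] = -ln(1-0.783) = -ln(0.217) = 1.5279
L[3] = -ln(0.908) = 0.0965
L[4] = -ln(1-0.946) = -ln(0.054) = 2.9188
mean = (1.1809 + 0.6733 + 1.5279 + 0.0965 + 2.9188)/5 = 1.2795

1.2795


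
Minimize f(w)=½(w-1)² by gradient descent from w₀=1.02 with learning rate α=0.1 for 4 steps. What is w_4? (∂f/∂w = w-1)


step 1: grad = 1.02-1 = 0.02; w = 1.02 - 0.1·(0.02) = 1.018
step 2: grad = 1.018-1 = 0.018; w = 1.018 - 0.1·(0.018) = 1.0162
step 3: grad = 1.0162-1 = 0.0162; w = 1.0162 - 0.1·(0.0162) = 1.01458
step 4: grad = 1.01458-1 = 0.01458; w = 1.01458 - 0.1·(0.01458) = 1.013122

1.013122


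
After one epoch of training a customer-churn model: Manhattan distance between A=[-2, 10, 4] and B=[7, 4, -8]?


d = |-2-7| + |10-4| + |4+ 8|
  = 9 + 6 + 12
  = 27

27


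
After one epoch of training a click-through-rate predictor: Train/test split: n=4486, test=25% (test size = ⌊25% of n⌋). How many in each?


Test = ⌊4486·25/100⌋ = 1121
Train = 4486 - 1121 = 3365

Train: 3365, Test: 1121


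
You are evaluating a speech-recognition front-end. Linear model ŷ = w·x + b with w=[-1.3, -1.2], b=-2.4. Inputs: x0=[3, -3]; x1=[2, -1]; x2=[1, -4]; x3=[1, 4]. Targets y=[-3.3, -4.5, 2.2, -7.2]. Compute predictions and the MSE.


ŷ0 = (-1.3)·(3) + (-1.2)·(-3) - 2.4 = -2.7
ŷ1 = (-1.3)·(2) + (-1.2)·(-1) - 2.4 = -3.8
ŷ2 = (-1.3)·(1) + (-1.2)·(-4) - 2.4 = 1.1
ŷ3 = (-1.3)·(1) + (-1.2)·(4) - 2.4 = -8.5
errors² = [0.36, 0.49, 1.21, 1.69]
MSE = 3.7500/4 = 0.9375

0.9375


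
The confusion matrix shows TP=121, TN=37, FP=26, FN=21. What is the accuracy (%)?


Accuracy = (TP+TN)/(TP+TN+FP+FN)
= (121+37)/(205)
= 158/205 = 77.07%

77.07%


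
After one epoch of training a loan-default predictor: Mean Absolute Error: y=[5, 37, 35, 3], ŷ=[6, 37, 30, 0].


Absolute errors: |5-6|=1, |37-37|=0, |35-30|=5, |3-0|=3
Sum = 9
MAE = 9/4 = 9/4

9/4


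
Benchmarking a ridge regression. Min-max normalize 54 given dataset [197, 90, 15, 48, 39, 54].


min=15, max=197
(54-15)/(197-15) = 39/182 = 0.2143

0.2143


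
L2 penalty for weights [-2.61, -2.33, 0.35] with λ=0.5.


‖w‖₂² = (-2.61)² + (-2.33)² + (0.35)²
     = 6.8121 + 5.4289 + 0.1225
     = 12.3635
λ·‖w‖₂² = 0.5·12.3635 = 6.18175

6.18175


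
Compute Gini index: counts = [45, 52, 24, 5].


Probabilities: [45/126, 52/126, 24/126, 5/126] ≈ [0.3571, 0.4127, 0.1905, 0.0397]
Σpᵢ² = (2025 + 2704 + 576 + 25)/126² = 5330/15876
Gini = 1 - Σpᵢ² = 1 - 5330/15876 = 0.6643

0.6643


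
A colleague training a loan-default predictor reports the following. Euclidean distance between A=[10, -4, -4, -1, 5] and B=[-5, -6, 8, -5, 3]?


d = √((10+ 5)² + (-4+ 6)² + (-4-8)² + (-1+ 5)² + (5-3)²)
  = √(225 + 4 + 144 + 16 + 4)
  = √393 = 19.8242

19.8242


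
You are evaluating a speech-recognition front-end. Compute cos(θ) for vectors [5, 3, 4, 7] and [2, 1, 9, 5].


A·B = 5·2 + 3·1 + 4·9 + 7·5 = 84
‖A‖ = √99 = 9.9499, ‖B‖ = √111 = 10.5357
cos = 84/(√99·√111) = 84/√10989 = 0.8013

0.8013


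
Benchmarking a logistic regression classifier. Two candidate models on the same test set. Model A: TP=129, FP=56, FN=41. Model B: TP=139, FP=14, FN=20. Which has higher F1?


Model A: P=129/185=0.6973, R=129/170=0.7588, F1=2PR/(P+R)=2TP/(2TP+FP+FN)=258/355=0.7268
Model B: P=139/153=0.9085, R=139/159=0.8742, F1=2PR/(P+R)=2TP/(2TP+FP+FN)=278/312=0.891
0.7268 < 0.891 → Model B

Model B


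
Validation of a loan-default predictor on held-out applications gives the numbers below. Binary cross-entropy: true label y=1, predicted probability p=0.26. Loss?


BCE = -[y·ln(p) + (1-y)·ln(1-p)]
= -1·ln(0.26) - 0
= -ln(0.26) = 1.3471

1.3471


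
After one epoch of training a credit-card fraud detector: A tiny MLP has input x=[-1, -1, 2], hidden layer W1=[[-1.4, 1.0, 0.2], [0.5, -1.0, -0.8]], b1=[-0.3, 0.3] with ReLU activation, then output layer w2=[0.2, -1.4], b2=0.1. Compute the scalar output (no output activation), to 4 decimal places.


z1[0] = (-1.4)·(-1) + (1.0)·(-1) + (0.2)·(2) - 0.3 = 0.5
z1[1] = (0.5)·(-1) + (-1.0)·(-1) + (-0.8)·(2) + 0.3 = -0.8
h = ReLU(z1) = [0.5, 0.0]
output = (0.2)·(0.5) + (-1.4)·(0.0) + 0.1 = 0.2

0.2


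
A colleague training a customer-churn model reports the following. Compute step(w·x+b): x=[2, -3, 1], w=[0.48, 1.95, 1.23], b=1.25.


z = (2)·(0.48) + (-3)·(1.95) + (1)·(1.23) + 1.25
  = -2.41
step(z) = 0 (z<0)

0


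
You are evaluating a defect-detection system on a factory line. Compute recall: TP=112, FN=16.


Recall = TP/(TP+FN)
= 112/(112+16)
= 112/128 = 87.5%

87.5%


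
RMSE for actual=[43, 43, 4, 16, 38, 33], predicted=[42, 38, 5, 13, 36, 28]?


MSE = 65/6 = 10.8333
RMSE = √(65/6) = 3.2914

3.2914


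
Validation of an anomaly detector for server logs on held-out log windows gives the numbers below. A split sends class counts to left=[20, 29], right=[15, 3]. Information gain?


Parent = [35, 32], H_parent = 0.9986
H_left = 0.9755 (n=49), H_right = 0.65 (n=18)
H_children = (49/67)·0.9755 + (18/67)·0.65 = 0.8881
IG = 0.9986 - 0.8881 = 0.1105

0.1105


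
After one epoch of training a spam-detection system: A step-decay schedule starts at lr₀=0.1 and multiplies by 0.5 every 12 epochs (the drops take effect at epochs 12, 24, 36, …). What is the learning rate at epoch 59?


n_drops = ⌊59/12⌋ = 4
lr = 0.1·0.5^4 = 0.1·0.0625 = 0.00625

0.00625


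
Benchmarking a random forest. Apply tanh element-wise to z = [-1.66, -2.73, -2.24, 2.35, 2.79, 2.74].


tanh(-1.66) = -0.9302
tanh(-2.73) = -0.9915
tanh(-2.24) = -0.9776
tanh(2.35) = 0.982
tanh(2.79) = 0.9925
tanh(2.74) = 0.9917
result = [-0.9302, -0.9915, -0.9776, 0.982, 0.9925, 0.9917]

[-0.9302, -0.9915, -0.9776, 0.982, 0.9925, 0.9917]


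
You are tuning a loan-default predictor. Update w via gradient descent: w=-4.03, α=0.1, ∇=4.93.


w_new = w - α·∇
= -4.03 - 0.1·4.93
= -4.03 - 0.493
= -4.523

-4.523


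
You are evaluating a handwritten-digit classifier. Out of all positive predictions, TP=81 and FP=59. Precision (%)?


Precision = TP/(TP+FP)
= 81/(81+59)
= 81/140 = 57.86%

57.86%


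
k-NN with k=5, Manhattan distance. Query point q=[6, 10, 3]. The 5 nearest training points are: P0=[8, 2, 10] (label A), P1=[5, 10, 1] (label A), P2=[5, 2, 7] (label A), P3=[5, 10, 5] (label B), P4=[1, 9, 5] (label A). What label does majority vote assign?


d(q,P0) = 17  (label A)
d(q,P1) = 3  (label A)
d(q,P2) = 13  (label A)
d(q,P3) = 3  (label B)
d(q,P4) = 8  (label A)
Votes: A=4, B=1
Majority → A

A


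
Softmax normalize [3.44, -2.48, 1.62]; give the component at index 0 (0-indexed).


Exponentials: e^3.44=31.187, e^-2.48=0.0837, e^1.62=5.0531
Sum = 36.3238
Softmax = [0.8586, 0.0023, 0.1391]
p[0] = 31.187/36.3238 = 0.8586

0.8586


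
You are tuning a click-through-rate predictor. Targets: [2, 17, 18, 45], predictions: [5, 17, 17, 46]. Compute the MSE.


Squared errors: (2-5)²=9, (17-17)²=0, (18-17)²=1, (45-46)²=1
Sum = 11
MSE = 11/4 = 11/4

11/4


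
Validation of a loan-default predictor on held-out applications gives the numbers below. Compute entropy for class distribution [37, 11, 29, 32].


Probabilities: [37/109, 11/109, 29/109, 32/109] ≈ [0.3394, 0.1009, 0.2661, 0.2936]
H = -((37/109)·log₂(37/109) + (11/109)·log₂(11/109) + (29/109)·log₂(29/109) + (32/109)·log₂(32/109))
  = 1.8903 bits

1.8903 bits


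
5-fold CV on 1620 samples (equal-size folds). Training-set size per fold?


Fold size = 1620/5 = 324
Training per fold = 1620 - 324 = 1296

1296


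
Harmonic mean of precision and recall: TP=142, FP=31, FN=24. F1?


Precision = 142/173 = 0.8208
Recall = 142/166 = 0.8554
F1 = 2·P·R/(P+R) = 2·TP/(2·TP+FP+FN) = 284/(284+31+24) = 284/339 = 0.8378

0.8378


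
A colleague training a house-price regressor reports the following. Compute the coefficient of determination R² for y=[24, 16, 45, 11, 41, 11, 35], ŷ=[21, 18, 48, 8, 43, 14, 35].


ȳ = 26.1429
SS_res = Σ(y-ŷ)² = 44
SS_tot = Σ(y-ȳ)² = 1220.86
R² = 1 - SS_res/SS_tot = 1 - 0.036 = 0.964

0.964


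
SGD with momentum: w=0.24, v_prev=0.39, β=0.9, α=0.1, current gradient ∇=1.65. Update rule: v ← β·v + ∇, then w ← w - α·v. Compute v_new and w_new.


v_new = 0.9·0.39 + 1.65 = 0.351 + 1.65 = 2.001
w_new = 0.24 - 0.1·2.001 = 0.24 - 0.2001 = 0.0399

v_new=2.001, w_new=0.0399


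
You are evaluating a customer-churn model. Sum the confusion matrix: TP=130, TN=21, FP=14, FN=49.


Total = TP + TN + FP + FN
= 130 + 21 + 14 + 49
= 214
(Predicted positive: 144, predicted negative: 70)

214


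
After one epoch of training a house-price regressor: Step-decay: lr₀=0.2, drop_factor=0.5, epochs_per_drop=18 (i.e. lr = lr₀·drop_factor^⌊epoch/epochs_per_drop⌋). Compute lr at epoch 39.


n_drops = ⌊39/18⌋ = 2
lr = 0.2·0.5^2 = 0.2·0.25 = 0.05

0.05


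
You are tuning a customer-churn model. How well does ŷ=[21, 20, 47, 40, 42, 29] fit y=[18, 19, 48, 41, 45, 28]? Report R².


ȳ = 33.1667
SS_res = Σ(y-ŷ)² = 22
SS_tot = Σ(y-ȳ)² = 878.83
R² = 1 - SS_res/SS_tot = 1 - 0.025 = 0.975

0.975


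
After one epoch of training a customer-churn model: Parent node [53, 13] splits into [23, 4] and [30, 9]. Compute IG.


Parent = [53, 13], H_parent = 0.7158
H_left = 0.6052 (n=27), H_right = 0.7793 (n=39)
H_children = (27/66)·0.6052 + (39/66)·0.7793 = 0.7081
IG = 0.7158 - 0.7081 = 0.0077

0.0077


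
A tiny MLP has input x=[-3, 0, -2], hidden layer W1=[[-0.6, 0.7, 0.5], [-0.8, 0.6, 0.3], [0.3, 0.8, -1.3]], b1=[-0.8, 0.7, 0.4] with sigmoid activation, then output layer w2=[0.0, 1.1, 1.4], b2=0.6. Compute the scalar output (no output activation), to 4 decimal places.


z1[0] = (-0.6)·(-3) + (0.7)·(0) + (0.5)·(-2) - 0.8 = 0.0
z1[1] = (-0.8)·(-3) + (0.6)·(0) + (0.3)·(-2) + 0.7 = 2.5
z1[2] = (0.3)·(-3) + (0.8)·(0) + (-1.3)·(-2) + 0.4 = 2.1
h = sigmoid(z1) = [0.5, 0.9241, 0.8909]
output = (0.0)·(0.5) + (1.1)·(0.9241) + (1.4)·(0.8909) + 0.6 = 2.8638

2.8638


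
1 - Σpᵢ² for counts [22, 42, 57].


Probabilities: [22/121, 42/121, 57/121] ≈ [0.1818, 0.3471, 0.4711]
Σpᵢ² = (484 + 1764 + 3249)/121² = 5497/14641
Gini = 1 - Σpᵢ² = 1 - 5497/14641 = 0.6245

0.6245


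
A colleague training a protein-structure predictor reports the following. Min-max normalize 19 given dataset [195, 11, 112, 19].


min=11, max=195
(19-11)/(195-11) = 8/184 = 0.0435

0.0435


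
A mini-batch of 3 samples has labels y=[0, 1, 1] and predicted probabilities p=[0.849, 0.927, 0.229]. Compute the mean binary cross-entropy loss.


L[0] = -ln(1-0.849) = -ln(0.151) = 1.8905
L[1] = -ln(0.927) = 0.0758
L[2] = -ln(0.229) = 1.474
mean = (1.8905 + 0.0758 + 1.474)/3 = 1.1468

1.1468


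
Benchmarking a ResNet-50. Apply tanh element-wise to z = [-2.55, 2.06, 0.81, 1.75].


tanh(-2.55) = -0.9879
tanh(2.06) = 0.968
tanh(0.81) = 0.6696
tanh(1.75) = 0.9414
result = [-0.9879, 0.968, 0.6696, 0.9414]

[-0.9879, 0.968, 0.6696, 0.9414]


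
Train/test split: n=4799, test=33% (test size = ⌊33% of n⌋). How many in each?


Test = ⌊4799·33/100⌋ = 1583
Train = 4799 - 1583 = 3216

Train: 3216, Test: 1583


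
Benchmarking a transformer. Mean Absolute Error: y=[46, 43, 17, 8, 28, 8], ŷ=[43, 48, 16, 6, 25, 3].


Absolute errors: |46-43|=3, |43-48|=5, |17-16|=1, |8-6|=2, |28-25|=3, |8-3|=5
Sum = 19
MAE = 19/6 = 19/6

19/6


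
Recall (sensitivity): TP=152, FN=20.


Recall = TP/(TP+FN)
= 152/(152+20)
= 152/172 = 88.37%

88.37%


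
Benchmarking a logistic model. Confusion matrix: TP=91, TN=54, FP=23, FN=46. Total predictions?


Total = TP + TN + FP + FN
= 91 + 54 + 23 + 46
= 214
(Predicted positive: 114, predicted negative: 100)

214


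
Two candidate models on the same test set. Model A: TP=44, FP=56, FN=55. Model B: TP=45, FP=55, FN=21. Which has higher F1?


Model A: P=44/100=0.44, R=44/99=0.4444, F1=2PR/(P+R)=2TP/(2TP+FP+FN)=88/199=0.4422
Model B: P=45/100=0.45, R=45/66=0.6818, F1=2PR/(P+R)=2TP/(2TP+FP+FN)=90/166=0.5422
0.4422 < 0.5422 → Model B

Model B


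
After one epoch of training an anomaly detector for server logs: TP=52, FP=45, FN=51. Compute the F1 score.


Precision = 52/97 = 0.5361
Recall = 52/103 = 0.5049
F1 = 2·P·R/(P+R) = 2·TP/(2·TP+FP+FN) = 104/(104+45+51) = 104/200 = 0.52

0.52


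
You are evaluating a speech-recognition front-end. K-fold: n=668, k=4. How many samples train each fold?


Fold size = 668/4 = 167
Training per fold = 668 - 167 = 501

501


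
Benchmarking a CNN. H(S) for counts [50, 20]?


Probabilities: [50/70, 20/70] ≈ [0.7143, 0.2857]
H = -((50/70)·log₂(50/70) + (20/70)·log₂(20/70))
  = 0.8631 bits

0.8631 bits


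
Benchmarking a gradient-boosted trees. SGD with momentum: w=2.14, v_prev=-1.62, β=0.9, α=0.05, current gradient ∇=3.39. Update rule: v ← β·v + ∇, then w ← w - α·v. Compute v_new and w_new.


v_new = 0.9·-1.62 + 3.39 = -1.458 + 3.39 = 1.932
w_new = 2.14 - 0.05·1.932 = 2.14 - 0.0966 = 2.0434

v_new=1.932, w_new=2.0434


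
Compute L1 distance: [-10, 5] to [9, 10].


d = |-10-9| + |5-10|
  = 19 + 5
  = 24

24


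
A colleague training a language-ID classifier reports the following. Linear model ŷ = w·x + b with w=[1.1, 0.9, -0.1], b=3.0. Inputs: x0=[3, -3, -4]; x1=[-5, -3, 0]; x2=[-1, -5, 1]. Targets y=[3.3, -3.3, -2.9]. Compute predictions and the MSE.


ŷ0 = (1.1)·(3) + (0.9)·(-3) + (-0.1)·(-4) + 3.0 = 4.0
ŷ1 = (1.1)·(-5) + (0.9)·(-3) + (-0.1)·(0) + 3.0 = -5.2
ŷ2 = (1.1)·(-1) + (0.9)·(-5) + (-0.1)·(1) + 3.0 = -2.7
errors² = [0.49, 3.61, 0.04]
MSE = 4.1400/3 = 1.38

1.38


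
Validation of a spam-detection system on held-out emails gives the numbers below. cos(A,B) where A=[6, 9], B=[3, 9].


A·B = 6·3 + 9·9 = 99
‖A‖ = √117 = 10.8167, ‖B‖ = √90 = 9.4868
cos = 99/(√117·√90) = 99/√10530 = 0.9648

0.9648


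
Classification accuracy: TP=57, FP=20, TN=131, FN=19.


Accuracy = (TP+TN)/(TP+TN+FP+FN)
= (57+131)/(227)
= 188/227 = 82.82%

82.82%


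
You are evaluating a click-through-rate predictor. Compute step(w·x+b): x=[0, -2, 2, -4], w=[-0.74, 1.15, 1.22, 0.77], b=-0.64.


z = (0)·(-0.74) + (-2)·(1.15) + (2)·(1.22) + (-4)·(0.77) - 0.64
  = -3.58
step(z) = 0 (z<0)

0


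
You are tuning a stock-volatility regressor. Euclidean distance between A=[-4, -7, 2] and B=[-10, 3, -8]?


d = √((-4+ 10)² + (-7-3)² + (2+ 8)²)
  = √(36 + 100 + 100)
  = √236 = 15.3623

15.3623


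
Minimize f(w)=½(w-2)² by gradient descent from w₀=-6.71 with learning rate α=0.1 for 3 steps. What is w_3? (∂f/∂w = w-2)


step 1: grad = -6.71-2 = -8.71; w = -6.71 - 0.1·(-8.71) = -5.839
step 2: grad = -5.839-2 = -7.839; w = -5.839 - 0.1·(-7.839) = -5.0551
step 3: grad = -5.0551-2 = -7.0551; w = -5.0551 - 0.1·(-7.0551) = -4.34959

-4.34959


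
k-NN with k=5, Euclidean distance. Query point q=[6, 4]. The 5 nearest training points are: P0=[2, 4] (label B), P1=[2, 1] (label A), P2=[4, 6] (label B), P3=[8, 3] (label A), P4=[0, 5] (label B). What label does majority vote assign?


d(q,P0) = 4.0  (label B)
d(q,P1) = 5.0  (label A)
d(q,P2) = 2.8284  (label B)
d(q,P3) = 2.2361  (label A)
d(q,P4) = 6.0828  (label B)
Votes: A=2, B=3
Majority → B

B


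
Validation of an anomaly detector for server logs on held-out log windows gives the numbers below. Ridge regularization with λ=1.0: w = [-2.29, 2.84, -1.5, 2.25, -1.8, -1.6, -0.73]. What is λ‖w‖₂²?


‖w‖₂² = (-2.29)² + (2.84)² + (-1.5)² + (2.25)² + (-1.8)² + (-1.6)² + (-0.73)²
     = 5.2441 + 8.0656 + 2.25 + 5.0625 + 3.24 + 2.56 + 0.5329
     = 26.9551
λ·‖w‖₂² = 1.0·26.9551 = 26.9551

26.9551


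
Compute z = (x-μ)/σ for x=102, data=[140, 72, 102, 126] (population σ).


μ = 110, σ = 25.807
z = (102 - 110)/25.807 = -0.31

-0.31


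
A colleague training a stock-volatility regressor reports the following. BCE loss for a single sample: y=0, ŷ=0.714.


BCE = -[y·ln(p) + (1-y)·ln(1-p)]
= -0 - 1·ln(1-0.714)
= -ln(0.286) = 1.2518

1.2518


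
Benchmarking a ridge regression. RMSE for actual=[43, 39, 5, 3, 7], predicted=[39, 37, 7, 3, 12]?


MSE = 49/5 = 9.8
RMSE = √(49/5) = 3.1305

3.1305


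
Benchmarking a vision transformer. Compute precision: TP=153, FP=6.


Precision = TP/(TP+FP)
= 153/(153+6)
= 153/159 = 96.23%

96.23%


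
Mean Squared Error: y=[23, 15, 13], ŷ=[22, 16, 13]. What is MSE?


Squared errors: (23-22)²=1, (15-16)²=1, (13-13)²=0
Sum = 2
MSE = 2/3 = 2/3

2/3


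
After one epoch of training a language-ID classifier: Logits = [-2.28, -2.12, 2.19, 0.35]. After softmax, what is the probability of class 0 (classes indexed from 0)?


Exponentials: e^-2.28=0.1023, e^-2.12=0.12, e^2.19=8.9352, e^0.35=1.4191
Sum = 10.5766
Softmax = [0.0097, 0.0113, 0.8448, 0.1342]
p[0] = 0.1023/10.5766 = 0.0097

0.0097


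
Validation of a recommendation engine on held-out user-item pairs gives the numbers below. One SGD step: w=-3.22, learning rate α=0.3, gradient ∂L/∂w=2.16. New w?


w_new = w - α·∇
= -3.22 - 0.3·2.16
= -3.22 - 0.648
= -3.868

-3.868


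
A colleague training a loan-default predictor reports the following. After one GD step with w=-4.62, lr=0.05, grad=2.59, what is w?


w_new = w - α·∇
= -4.62 - 0.05·2.59
= -4.62 - 0.1295
= -4.7495

-4.7495


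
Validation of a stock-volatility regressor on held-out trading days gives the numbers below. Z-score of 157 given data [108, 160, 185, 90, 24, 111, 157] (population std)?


μ = 119.2857, σ = 50.0449
z = (157 - 119.2857)/50.0449 = 0.7536

0.7536


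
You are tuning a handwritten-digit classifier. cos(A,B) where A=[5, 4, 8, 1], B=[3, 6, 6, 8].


A·B = 5·3 + 4·6 + 8·6 + 1·8 = 95
‖A‖ = √106 = 10.2956, ‖B‖ = √145 = 12.0416
cos = 95/(√106·√145) = 95/√15370 = 0.7663

0.7663


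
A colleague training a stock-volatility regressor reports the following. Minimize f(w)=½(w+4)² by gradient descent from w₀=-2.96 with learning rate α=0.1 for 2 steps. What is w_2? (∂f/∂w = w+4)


step 1: grad = -2.96+4 = 1.04; w = -2.96 - 0.1·(1.04) = -3.064
step 2: grad = -3.064+4 = 0.936; w = -3.064 - 0.1·(0.936) = -3.1576

-3.1576


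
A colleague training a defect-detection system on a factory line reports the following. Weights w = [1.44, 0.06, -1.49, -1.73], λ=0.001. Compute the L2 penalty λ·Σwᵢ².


‖w‖₂² = (1.44)² + (0.06)² + (-1.49)² + (-1.73)²
     = 2.0736 + 0.0036 + 2.2201 + 2.9929
     = 7.2902
λ·‖w‖₂² = 0.001·7.2902 = 0.00729

0.00729


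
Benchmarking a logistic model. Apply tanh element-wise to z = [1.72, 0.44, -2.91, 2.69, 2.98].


tanh(1.72) = 0.9379
tanh(0.44) = 0.4136
tanh(-2.91) = -0.9941
tanh(2.69) = 0.9908
tanh(2.98) = 0.9949
result = [0.9379, 0.4136, -0.9941, 0.9908, 0.9949]

[0.9379, 0.4136, -0.9941, 0.9908, 0.9949]


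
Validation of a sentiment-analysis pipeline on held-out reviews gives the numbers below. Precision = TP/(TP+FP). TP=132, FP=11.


Precision = TP/(TP+FP)
= 132/(132+11)
= 132/143 = 92.31%

92.31%


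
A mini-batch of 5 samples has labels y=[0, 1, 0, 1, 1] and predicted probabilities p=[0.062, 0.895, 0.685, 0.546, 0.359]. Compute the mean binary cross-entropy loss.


L[0] = -ln(1-0.062) = -ln(0.938) = 0.064
L[1] = -ln(0.895) = 0.1109
L[2] = -ln(1-0.685) = -ln(0.315) = 1.1552
L[3] = -ln(0.546) = 0.6051
L[4] = -ln(0.359) = 1.0244
mean = (0.064 + 0.1109 + 1.1552 + 0.6051 + 1.0244)/5 = 0.5919

0.5919


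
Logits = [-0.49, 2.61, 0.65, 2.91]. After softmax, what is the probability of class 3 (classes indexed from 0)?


Exponentials: e^-0.49=0.6126, e^2.61=13.5991, e^0.65=1.9155, e^2.91=18.3568
Sum = 34.484
Softmax = [0.0178, 0.3944, 0.0555, 0.5323]
p[3] = 18.3568/34.484 = 0.5323

0.5323


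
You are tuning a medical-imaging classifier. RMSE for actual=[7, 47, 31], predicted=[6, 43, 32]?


MSE = 18/3 = 6
RMSE = √(18/3) = 2.4495

2.4495


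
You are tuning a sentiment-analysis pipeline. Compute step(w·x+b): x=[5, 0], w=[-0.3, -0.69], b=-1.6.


z = (5)·(-0.3) + (0)·(-0.69) - 1.6
  = -3.1
step(z) = 0 (z<0)

0


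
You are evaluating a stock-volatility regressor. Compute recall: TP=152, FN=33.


Recall = TP/(TP+FN)
= 152/(152+33)
= 152/185 = 82.16%

82.16%


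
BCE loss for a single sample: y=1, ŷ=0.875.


BCE = -[y·ln(p) + (1-y)·ln(1-p)]
= -1·ln(0.875) - 0
= -ln(0.875) = 0.1335

0.1335


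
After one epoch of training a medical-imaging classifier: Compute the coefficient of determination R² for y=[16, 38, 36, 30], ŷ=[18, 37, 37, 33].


ȳ = 30
SS_res = Σ(y-ŷ)² = 15
SS_tot = Σ(y-ȳ)² = 296
R² = 1 - SS_res/SS_tot = 1 - 0.0507 = 0.9493

0.9493


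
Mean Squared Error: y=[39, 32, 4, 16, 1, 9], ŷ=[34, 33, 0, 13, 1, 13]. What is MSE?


Squared errors: (39-34)²=25, (32-33)²=1, (4-0)²=16, (16-13)²=9, (1-1)²=0, (9-13)²=16
Sum = 67
MSE = 67/6 = 67/6

67/6


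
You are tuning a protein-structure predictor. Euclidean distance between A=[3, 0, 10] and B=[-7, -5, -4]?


d = √((3+ 7)² + (0+ 5)² + (10+ 4)²)
  = √(100 + 25 + 196)
  = √321 = 17.9165

17.9165


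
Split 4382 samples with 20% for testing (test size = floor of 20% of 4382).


Test = ⌊4382·20/100⌋ = 876
Train = 4382 - 876 = 3506

Train: 3506, Test: 876


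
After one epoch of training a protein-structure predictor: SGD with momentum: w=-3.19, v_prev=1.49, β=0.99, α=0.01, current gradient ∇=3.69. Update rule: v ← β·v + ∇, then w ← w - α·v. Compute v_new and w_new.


v_new = 0.99·1.49 + 3.69 = 1.4751 + 3.69 = 5.1651
w_new = -3.19 - 0.01·5.1651 = -3.19 - 0.051651 = -3.241651

v_new=5.1651, w_new=-3.241651


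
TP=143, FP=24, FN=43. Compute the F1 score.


Precision = 143/167 = 0.8563
Recall = 143/186 = 0.7688
F1 = 2·P·R/(P+R) = 2·TP/(2·TP+FP+FN) = 286/(286+24+43) = 286/353 = 0.8102

0.8102


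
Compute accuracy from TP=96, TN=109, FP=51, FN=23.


Accuracy = (TP+TN)/(TP+TN+FP+FN)
= (96+109)/(279)
= 205/279 = 73.48%

73.48%


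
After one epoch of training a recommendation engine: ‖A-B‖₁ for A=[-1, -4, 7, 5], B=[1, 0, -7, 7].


d = |-1-1| + |-4-0| + |7+ 7| + |5-7|
  = 2 + 4 + 14 + 2
  = 22

22


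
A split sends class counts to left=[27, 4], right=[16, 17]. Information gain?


Parent = [43, 21], H_parent = 0.913
H_left = 0.5548 (n=31), H_right = 0.9993 (n=33)
H_children = (31/64)·0.5548 + (33/64)·0.9993 = 0.784
IG = 0.913 - 0.784 = 0.129

0.129


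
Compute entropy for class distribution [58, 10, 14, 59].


Probabilities: [58/141, 10/141, 14/141, 59/141] ≈ [0.4113, 0.0709, 0.0993, 0.4184]
H = -((58/141)·log₂(58/141) + (10/141)·log₂(10/141) + (14/141)·log₂(14/141) + (59/141)·log₂(59/141))
  = 1.6547 bits

1.6547 bits


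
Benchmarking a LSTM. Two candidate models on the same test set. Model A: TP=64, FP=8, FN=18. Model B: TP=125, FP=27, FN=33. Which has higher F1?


Model A: P=64/72=0.8889, R=64/82=0.7805, F1=2PR/(P+R)=2TP/(2TP+FP+FN)=128/154=0.8312
Model B: P=125/152=0.8224, R=125/158=0.7911, F1=2PR/(P+R)=2TP/(2TP+FP+FN)=250/310=0.8065
0.8312 > 0.8065 → Model A

Model A


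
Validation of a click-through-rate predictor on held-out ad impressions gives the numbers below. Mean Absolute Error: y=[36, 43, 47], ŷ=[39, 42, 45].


Absolute errors: |36-39|=3, |43-42|=1, |47-45|=2
Sum = 6
MAE = 6/3 = 2

2
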